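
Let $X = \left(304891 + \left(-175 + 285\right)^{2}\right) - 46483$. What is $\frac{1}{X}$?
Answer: $\frac{1}{270508} \approx 3.6967 \cdot 10^{-6}$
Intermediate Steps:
$X = 270508$ ($X = \left(304891 + 110^{2}\right) - 46483 = \left(304891 + 12100\right) - 46483 = 316991 - 46483 = 270508$)
$\frac{1}{X} = \frac{1}{270508}$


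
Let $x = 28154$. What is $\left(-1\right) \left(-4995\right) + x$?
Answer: $33149$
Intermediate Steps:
$\left(-1\right) \left(-4995\right) + x = \left(-1\right) \left(-4995\right) + 28154 = 4995 + 28154 = 33149$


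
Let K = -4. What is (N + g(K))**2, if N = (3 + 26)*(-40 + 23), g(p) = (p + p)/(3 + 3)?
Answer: 2199289/9 ≈ 2.4437e+5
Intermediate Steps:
g(p) = p/3 (g(p) = (2*p)/6 = (2*p)*(1/6) = p/3)
N = -493 (N = 29*(-17) = -493)
(N + g(K))**2 = (-493 + (1/3)*(-4))**2 = (-493 - 4/3)**2 = (-1483/3)**2 = 2199289/9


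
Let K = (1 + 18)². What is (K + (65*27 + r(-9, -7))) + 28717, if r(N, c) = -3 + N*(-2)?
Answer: 30848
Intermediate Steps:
r(N, c) = -3 - 2*N
K = 361 (K = 19² = 361)
(K + (65*27 + r(-9, -7))) + 28717 = (361 + (65*27 + (-3 - 2*(-9)))) + 28717 = (361 + (1755 + (-3 + 18))) + 28717 = (361 + (1755 + 15)) + 28717 = (361 + 1770) + 28717 = 2131 + 28717 = 30848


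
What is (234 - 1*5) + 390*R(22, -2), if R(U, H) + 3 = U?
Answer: 7639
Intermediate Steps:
R(U, H) = -3 + U
(234 - 1*5) + 390*R(22, -2) = (234 - 1*5) + 390*(-3 + 22) = (234 - 5) + 390*19 = 229 + 7410 = 7639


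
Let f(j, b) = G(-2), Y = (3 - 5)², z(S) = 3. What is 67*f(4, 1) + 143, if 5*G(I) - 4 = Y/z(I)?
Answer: 3217/15 ≈ 214.47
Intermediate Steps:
Y = 4 (Y = (-2)² = 4)
G(I) = 16/15 (G(I) = ⅘ + (4/3)/5 = ⅘ + (4*(⅓))/5 = ⅘ + (⅕)*(4/3) = ⅘ + 4/15 = 16/15)
f(j, b) = 16/15
67*f(4, 1) + 143 = 67*(16/15) + 143 = 1072/15 + 143 = 3217/15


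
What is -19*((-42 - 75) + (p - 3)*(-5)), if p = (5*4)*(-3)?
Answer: -3762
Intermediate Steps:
p = -60 (p = 20*(-3) = -60)
-19*((-42 - 75) + (p - 3)*(-5)) = -19*((-42 - 75) + (-60 - 3)*(-5)) = -19*(-117 - 63*(-5)) = -19*(-117 + 315) = -19*198 = -3762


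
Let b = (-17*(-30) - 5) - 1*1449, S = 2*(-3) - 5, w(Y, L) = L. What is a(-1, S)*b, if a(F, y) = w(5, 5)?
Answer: -4720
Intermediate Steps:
S = -11 (S = -6 - 5 = -11)
a(F, y) = 5
b = -944 (b = (510 - 5) - 1449 = 505 - 1449 = -944)
a(-1, S)*b = 5*(-944) = -4720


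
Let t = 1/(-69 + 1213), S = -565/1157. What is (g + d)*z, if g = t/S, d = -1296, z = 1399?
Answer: -90147655391/49720 ≈ -1.8131e+6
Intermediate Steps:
S = -565/1157 (S = -565*1/1157 = -565/1157 ≈ -0.48833)
t = 1/1144 ≈ 0.00087413
g = -89/49720 (g = 1/(1144*(-565/1157)) = (1/1144)*(-1157/565) = -89/49720 ≈ -0.0017900)
(g + d)*z = (-89/49720 - 1296)*1399 = -64437209/49720*1399 = -90147655391/49720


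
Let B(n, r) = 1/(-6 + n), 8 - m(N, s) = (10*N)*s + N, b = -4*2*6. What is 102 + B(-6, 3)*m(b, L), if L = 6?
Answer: -428/3 ≈ -142.67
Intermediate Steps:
b = -48 (b = -8*6 = -48)
m(N, s) = 8 - N - 10*N*s (m(N, s) = 8 - ((10*N)*s + N) = 8 - (10*N*s + N) = 8 - (N + 10*N*s) = 8 + (-N - 10*N*s) = 8 - N - 10*N*s)
102 + B(-6, 3)*m(b, L) = 102 + (8 - 1*(-48) - 10*(-48)*6)/(-6 - 6) = 102 + (8 + 48 + 2880)/(-12) = 102 - 1/12*2936 = 102 - 734/3 = -428/3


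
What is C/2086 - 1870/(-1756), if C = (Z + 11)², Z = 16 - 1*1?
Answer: 1271969/915754 ≈ 1.3890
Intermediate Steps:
Z = 15 (Z = 16 - 1 = 15)
C = 676 (C = (15 + 11)² = 26² = 676)
C/2086 - 1870/(-1756) = 676/2086 - 1870/(-1756) = 676*(1/2086) - 1870*(-1/1756) = 338/1043 + 935/878 = 1271969/915754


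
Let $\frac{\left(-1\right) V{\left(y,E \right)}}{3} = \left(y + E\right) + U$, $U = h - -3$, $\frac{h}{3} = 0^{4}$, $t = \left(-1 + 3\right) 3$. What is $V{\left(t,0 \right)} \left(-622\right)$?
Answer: $16794$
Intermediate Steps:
$t = 6$ ($t = 2 \cdot 3 = 6$)
$h = 0$ ($h = 3 \cdot 0^{4} = 3 \cdot 0 = 0$)
$U = 3$ ($U = 0 - -3 = 0 + 3 = 3$)
$V{\left(y,E \right)} = -9 - 3 E - 3 y$ ($V{\left(y,E \right)} = - 3 \left(\left(y + E\right) + 3\right) = - 3 \left(\left(E + y\right) + 3\right) = - 3 \left(3 + E + y\right) = -9 - 3 E - 3 y$)
$V{\left(t,0 \right)} \left(-622\right) = \left(-9 - 0 - 18\right) \left(-622\right) = \left(-9 + 0 - 18\right) \left(-622\right) = \left(-27\right) \left(-622\right) = 16794$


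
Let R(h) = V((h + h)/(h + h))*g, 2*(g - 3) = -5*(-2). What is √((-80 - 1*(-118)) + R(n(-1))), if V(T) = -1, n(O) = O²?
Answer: √30 ≈ 5.4772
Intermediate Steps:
g = 8 (g = 3 + (-5*(-2))/2 = 3 + (½)*10 = 3 + 5 = 8)
R(h) = -8 (R(h) = -1*8 = -8)
√((-80 - 1*(-118)) + R(n(-1))) = √((-80 - 1*(-118)) - 8) = √((-80 + 118) - 8) = √(38 - 8) = √30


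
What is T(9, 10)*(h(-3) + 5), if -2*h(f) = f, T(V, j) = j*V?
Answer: 585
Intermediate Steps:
T(V, j) = V*j
h(f) = -f/2
T(9, 10)*(h(-3) + 5) = (9*10)*(-½*(-3) + 5) = 90*(3/2 + 5) = 90*(13/2) = 585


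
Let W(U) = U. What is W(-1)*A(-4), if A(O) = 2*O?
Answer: 8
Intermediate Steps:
W(-1)*A(-4) = -2*(-4) = -1*(-8) = 8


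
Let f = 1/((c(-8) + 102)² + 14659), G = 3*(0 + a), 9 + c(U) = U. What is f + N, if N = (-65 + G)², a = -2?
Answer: 110317245/21884 ≈ 5041.0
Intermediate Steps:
c(U) = -9 + U
G = -6 (G = 3*(0 - 2) = 3*(-2) = -6)
N = 5041 (N = (-65 - 6)² = (-71)² = 5041)
f = 1/21884 (f = 1/(((-9 - 8) + 102)² + 14659) = 1/((-17 + 102)² + 14659) = 1/(85² + 14659) = 1/(7225 + 14659) = 1/21884 ≈ 4.5695e-5)
f + N = 1/21884 + 5041 = 110317245/21884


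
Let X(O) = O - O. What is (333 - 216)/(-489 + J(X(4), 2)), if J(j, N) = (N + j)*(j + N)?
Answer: -117/485 ≈ -0.24124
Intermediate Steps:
X(O) = 0
J(j, N) = (N + j)² (J(j, N) = (N + j)*(N + j) = (N + j)²)
(333 - 216)/(-489 + J(X(4), 2)) = (333 - 216)/(-489 + (2 + 0)²) = 117/(-489 + 2²) = 117/(-489 + 4) = 117/(-485) = 117*(-1/485) = -117/485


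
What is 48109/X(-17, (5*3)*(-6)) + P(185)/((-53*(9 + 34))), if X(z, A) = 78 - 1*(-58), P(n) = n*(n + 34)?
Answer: 104130371/309944 ≈ 335.96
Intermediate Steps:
P(n) = n*(34 + n)
X(z, A) = 136 (X(z, A) = 78 + 58 = 136)
48109/X(-17, (5*3)*(-6)) + P(185)/((-53*(9 + 34))) = 48109/136 + (185*(34 + 185))/((-53*(9 + 34))) = 48109*(1/136) + (185*219)/((-53*43)) = 48109/136 + 40515/(-2279) = 48109/136 + 40515*(-1/2279) = 48109/136 - 40515/2279 = 104130371/309944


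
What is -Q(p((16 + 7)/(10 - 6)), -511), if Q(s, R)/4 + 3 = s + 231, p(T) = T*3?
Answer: -981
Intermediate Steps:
p(T) = 3*T
Q(s, R) = 912 + 4*s (Q(s, R) = -12 + 4*(s + 231) = -12 + 4*(231 + s) = -12 + (924 + 4*s) = 912 + 4*s)
-Q(p((16 + 7)/(10 - 6)), -511) = -(912 + 4*(3*((16 + 7)/(10 - 6)))) = -(912 + 4*(3*(23/4))) = -(912 + 4*(69/4)) = -(912 + 69) = -1*981 = -981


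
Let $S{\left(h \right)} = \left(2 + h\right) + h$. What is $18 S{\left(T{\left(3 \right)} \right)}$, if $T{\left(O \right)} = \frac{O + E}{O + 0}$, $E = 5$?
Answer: $132$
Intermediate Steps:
$T{\left(O \right)} = \frac{5 + O}{O}$ ($T{\left(O \right)} = \frac{O + 5}{O + 0} = \frac{5 + O}{O}$)
$S{\left(h \right)} = 2 + 2 h$
$18 S{\left(T{\left(3 \right)} \right)} = 18 \left(2 + 2 \frac{5 + 3}{3}\right) = 18 \left(2 + 2 \cdot \frac{1}{3} \cdot 8\right) = 18 \left(2 + 2 \cdot \frac{8}{3}\right) = 18 \left(2 + \frac{16}{3}\right) = 18 \cdot \frac{22}{3} = 132$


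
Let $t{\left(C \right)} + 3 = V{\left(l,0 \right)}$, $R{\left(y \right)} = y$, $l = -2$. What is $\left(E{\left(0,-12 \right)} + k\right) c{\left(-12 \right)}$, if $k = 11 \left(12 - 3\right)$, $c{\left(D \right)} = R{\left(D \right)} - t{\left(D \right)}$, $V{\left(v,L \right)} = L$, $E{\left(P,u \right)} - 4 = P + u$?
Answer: $-819$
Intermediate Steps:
$E{\left(P,u \right)} = 4 + P + u$ ($E{\left(P,u \right)} = 4 + \left(P + u\right) = 4 + P + u$)
$t{\left(C \right)} = -3$ ($t{\left(C \right)} = -3 + 0 = -3$)
$c{\left(D \right)} = 3 + D$ ($c{\left(D \right)} = D - -3 = D + 3 = 3 + D$)
$k = 99$ ($k = 11 \cdot 9 = 99$)
$\left(E{\left(0,-12 \right)} + k\right) c{\left(-12 \right)} = \left(\left(4 + 0 - 12\right) + 99\right) \left(3 - 12\right) = \left(-8 + 99\right) \left(-9\right) = 91 \left(-9\right) = -819$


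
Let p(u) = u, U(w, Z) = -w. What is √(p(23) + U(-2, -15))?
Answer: 5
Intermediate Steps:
√(p(23) + U(-2, -15)) = √(23 - 1*(-2)) = √(23 + 2) = √25 = 5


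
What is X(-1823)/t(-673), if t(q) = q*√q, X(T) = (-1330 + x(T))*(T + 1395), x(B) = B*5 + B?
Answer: 5250704*I*√673/452929 ≈ 300.74*I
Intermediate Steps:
x(B) = 6*B (x(B) = 5*B + B = 6*B)
X(T) = (-1330 + 6*T)*(1395 + T) (X(T) = (-1330 + 6*T)*(T + 1395) = (-1330 + 6*T)*(1395 + T))
t(q) = q^(3/2)
X(-1823)/t(-673) = (-1855350 + 6*(-1823)² + 7040*(-1823))/((-673)^(3/2)) = (-1855350 + 6*3323329 - 12833920)/((-673*I*√673)) = (-1855350 + 19939974 - 12833920)*(I*√673/452929) = 5250704*(I*√673/452929) = 5250704*I*√673/452929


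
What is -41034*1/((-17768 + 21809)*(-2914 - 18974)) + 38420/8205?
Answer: 37761810437/8063637696 ≈ 4.6830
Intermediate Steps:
-41034*1/((-17768 + 21809)*(-2914 - 18974)) + 38420/8205 = -41034/((-21888*4041)) + 38420*(1/8205) = -41034/(-88449408) + 7684/1641 = -41034*(-1/88449408) + 7684/1641 = 6839/14741568 + 7684/1641 = 37761810437/8063637696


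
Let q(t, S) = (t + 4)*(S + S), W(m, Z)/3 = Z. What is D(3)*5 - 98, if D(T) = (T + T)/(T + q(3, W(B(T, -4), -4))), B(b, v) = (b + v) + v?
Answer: -1080/11 ≈ -98.182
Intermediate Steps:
B(b, v) = b + 2*v
W(m, Z) = 3*Z
q(t, S) = 2*S*(4 + t) (q(t, S) = (4 + t)*(2*S) = 2*S*(4 + t))
D(T) = 2*T/(-168 + T) (D(T) = (T + T)/(T + 2*(3*(-4))*(4 + 3)) = (2*T)/(T + 2*(-12)*7) = (2*T)/(T - 168) = (2*T)/(-168 + T) = 2*T/(-168 + T))
D(3)*5 - 98 = (2*3/(-168 + 3))*5 - 98 = (2*3/(-165))*5 - 98 = (2*3*(-1/165))*5 - 98 = -2/55*5 - 98 = -2/11 - 98 = -1080/11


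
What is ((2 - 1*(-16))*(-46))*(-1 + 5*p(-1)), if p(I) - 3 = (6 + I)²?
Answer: -115092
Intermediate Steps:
p(I) = 3 + (6 + I)²
((2 - 1*(-16))*(-46))*(-1 + 5*p(-1)) = ((2 - 1*(-16))*(-46))*(-1 + 5*(3 + (6 - 1)²)) = ((2 + 16)*(-46))*(-1 + 5*(3 + 5²)) = (18*(-46))*(-1 + 5*(3 + 25)) = -828*(-1 + 5*28) = -828*(-1 + 140) = -828*139 = -115092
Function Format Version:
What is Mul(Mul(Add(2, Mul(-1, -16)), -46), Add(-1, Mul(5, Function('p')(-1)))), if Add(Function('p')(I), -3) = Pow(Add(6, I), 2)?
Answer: -115092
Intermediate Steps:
Function('p')(I) = Add(3, Pow(Add(6, I), 2))
Mul(Mul(Add(2, Mul(-1, -16)), -46), Add(-1, Mul(5, Function('p')(-1)))) = Mul(Mul(Add(2, Mul(-1, -16)), -46), Add(-1, Mul(5, Add(3, Pow(Add(6, -1), 2))))) = Mul(Mul(Add(2, 16), -46), Add(-1, Mul(5, Add(3, Pow(5, 2))))) = Mul(Mul(18, -46), Add(-1, Mul(5, Add(3, 25)))) = Mul(-828, Add(-1, Mul(5, 28))) = Mul(-828, Add(-1, 140)) = Mul(-828, 139) = -115092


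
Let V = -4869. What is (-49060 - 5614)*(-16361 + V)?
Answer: 1160729020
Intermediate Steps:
(-49060 - 5614)*(-16361 + V) = (-49060 - 5614)*(-16361 - 4869) = -54674*(-21230) = 1160729020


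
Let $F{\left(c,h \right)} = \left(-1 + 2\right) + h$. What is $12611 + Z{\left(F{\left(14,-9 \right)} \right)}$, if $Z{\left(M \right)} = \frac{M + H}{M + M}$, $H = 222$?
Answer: $\frac{100781}{8} \approx 12598.0$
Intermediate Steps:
$F{\left(c,h \right)} = 1 + h$
$Z{\left(M \right)} = \frac{222 + M}{2 M}$ ($Z{\left(M \right)} = \frac{M + 222}{M + M} = \frac{222 + M}{2 M}$)
$12611 + Z{\left(F{\left(14,-9 \right)} \right)} = 12611 + \frac{222 + \left(1 - 9\right)}{2 \left(1 - 9\right)} = 12611 + \frac{222 - 8}{2 \left(-8\right)} = 12611 + \frac{1}{2} \left(- \frac{1}{8}\right) 214 = 12611 - \frac{107}{8} = \frac{100781}{8}$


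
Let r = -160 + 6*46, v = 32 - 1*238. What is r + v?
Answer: -90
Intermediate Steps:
v = -206 (v = 32 - 238 = -206)
r = 116 (r = -160 + 276 = 116)
r + v = 116 - 206 = -90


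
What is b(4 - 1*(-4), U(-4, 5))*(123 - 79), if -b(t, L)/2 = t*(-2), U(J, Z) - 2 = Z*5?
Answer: 1408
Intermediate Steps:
U(J, Z) = 2 + 5*Z (U(J, Z) = 2 + Z*5 = 2 + 5*Z)
b(t, L) = 4*t (b(t, L) = -2*t*(-2) = -(-4)*t = 4*t)
b(4 - 1*(-4), U(-4, 5))*(123 - 79) = (4*(4 - 1*(-4)))*(123 - 79) = (4*(4 + 4))*44 = (4*8)*44 = 32*44 = 1408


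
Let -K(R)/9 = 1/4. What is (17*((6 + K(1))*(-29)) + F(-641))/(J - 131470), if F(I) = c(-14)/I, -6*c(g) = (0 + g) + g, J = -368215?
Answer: 14220641/3843577020 ≈ 0.0036998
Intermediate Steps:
K(R) = -9/4
c(g) = -g/3 (c(g) = -((0 + g) + g)/6 = -(g + g)/6 = -g/3)
F(I) = 14/(3*I) (F(I) = (-1/3*(-14))/I = 14/(3*I))
(17*((6 + K(1))*(-29)) + F(-641))/(J - 131470) = (17*((6 - 9/4)*(-29)) + (14/3)/(-641))/(-368215 - 131470) = (17*((15/4)*(-29)) + (14/3)*(-1/641))/(-499685) = (17*(-435/4) - 14/1923)*(-1/499685) = (-7395/4 - 14/1923)*(-1/499685) = -14220641/7692*(-1/499685) = 14220641/3843577020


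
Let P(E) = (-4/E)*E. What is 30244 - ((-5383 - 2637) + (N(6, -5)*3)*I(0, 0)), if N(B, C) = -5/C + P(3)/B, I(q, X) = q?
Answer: 38264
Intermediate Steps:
P(E) = -4
N(B, C) = -5/C - 4/B
30244 - ((-5383 - 2637) + (N(6, -5)*3)*I(0, 0)) = 30244 - ((-5383 - 2637) + ((-5/(-5) - 4/6)*3)*0) = 30244 - (-8020 + ((-5*(-1/5) - 4*1/6)*3)*0) = 30244 - (-8020 + ((1 - 2/3)*3)*0) = 30244 - (-8020 + ((1/3)*3)*0) = 30244 - (-8020 + 1*0) = 30244 - (-8020 + 0) = 30244 - 1*(-8020) = 30244 + 8020 = 38264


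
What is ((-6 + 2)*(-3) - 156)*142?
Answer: -20448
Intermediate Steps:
((-6 + 2)*(-3) - 156)*142 = (-4*(-3) - 156)*142 = (12 - 156)*142 = -144*142 = -20448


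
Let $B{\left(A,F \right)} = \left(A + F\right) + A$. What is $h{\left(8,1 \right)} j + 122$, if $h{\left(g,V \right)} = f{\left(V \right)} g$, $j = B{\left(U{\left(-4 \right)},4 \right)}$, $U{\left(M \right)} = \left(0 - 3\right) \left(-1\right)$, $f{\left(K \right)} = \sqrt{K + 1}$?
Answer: $122 + 80 \sqrt{2} \approx 235.14$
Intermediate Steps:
$f{\left(K \right)} = \sqrt{1 + K}$
$U{\left(M \right)} = 3$ ($U{\left(M \right)} = \left(-3\right) \left(-1\right) = 3$)
$B{\left(A,F \right)} = F + 2 A$
$j = 10$ ($j = 4 + 2 \cdot 3 = 4 + 6 = 10$)
$h{\left(g,V \right)} = g \sqrt{1 + V}$ ($h{\left(g,V \right)} = \sqrt{1 + V} g = g \sqrt{1 + V}$)
$h{\left(8,1 \right)} j + 122 = 8 \sqrt{1 + 1} \cdot 10 + 122 = 8 \sqrt{2} \cdot 10 + 122 = 80 \sqrt{2} + 122 = 122 + 80 \sqrt{2}$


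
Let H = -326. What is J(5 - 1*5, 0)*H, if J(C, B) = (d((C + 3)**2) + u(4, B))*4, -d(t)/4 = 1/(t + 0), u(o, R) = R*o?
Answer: 5216/9 ≈ 579.56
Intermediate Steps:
d(t) = -4/t (d(t) = -4/(t + 0) = -4/t)
J(C, B) = -16/(3 + C)**2 + 16*B (J(C, B) = (-4/(C + 3)**2 + B*4)*4 = (-4/(3 + C)**2 + 4*B)*4 = -16/(3 + C)**2 + 16*B)
J(5 - 1*5, 0)*H = (-16/(3 + (5 - 1*5))**2 + 16*0)*(-326) = (-16/(3 + (5 - 5))**2 + 0)*(-326) = (-16/(3 + 0)**2 + 0)*(-326) = (-16/3**2 + 0)*(-326) = (-16*1/9 + 0)*(-326) = (-16/9 + 0)*(-326) = -16/9*(-326) = 5216/9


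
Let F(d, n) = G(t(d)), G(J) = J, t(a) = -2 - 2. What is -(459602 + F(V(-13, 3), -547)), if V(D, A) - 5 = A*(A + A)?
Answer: -459598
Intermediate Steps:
t(a) = -4
V(D, A) = 5 + 2*A² (V(D, A) = 5 + A*(A + A) = 5 + A*(2*A) = 5 + 2*A²)
F(d, n) = -4
-(459602 + F(V(-13, 3), -547)) = -(459602 - 4) = -1*459598 = -459598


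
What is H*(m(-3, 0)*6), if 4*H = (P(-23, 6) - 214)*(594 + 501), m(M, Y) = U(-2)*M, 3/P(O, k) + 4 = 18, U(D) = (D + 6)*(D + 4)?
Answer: 58992030/7 ≈ 8.4274e+6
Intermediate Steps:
U(D) = (4 + D)*(6 + D) (U(D) = (6 + D)*(4 + D) = (4 + D)*(6 + D))
P(O, k) = 3/14 (P(O, k) = 3/(-4 + 18) = 3/14)
m(M, Y) = 8*M (m(M, Y) = (24 + (-2)**2 + 10*(-2))*M = (24 + 4 - 20)*M = 8*M)
H = -3277335/56 (H = ((3/14 - 214)*(594 + 501))/4 = (-2993/14*1095)/4 = (1/4)*(-3277335/14) = -3277335/56 ≈ -58524.)
H*(m(-3, 0)*6) = -3277335*8*(-3)*6/56 = -(-9832005)*6/7 = -3277335/56*(-144) = 58992030/7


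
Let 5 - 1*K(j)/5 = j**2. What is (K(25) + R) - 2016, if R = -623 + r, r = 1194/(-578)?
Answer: -1659168/289 ≈ -5741.1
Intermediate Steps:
r = -597/289 (r = 1194*(-1/578) = -597/289 ≈ -2.0657)
K(j) = 25 - 5*j**2
R = -180644/289 (R = -623 - 597/289 = -180644/289 ≈ -625.07)
(K(25) + R) - 2016 = ((25 - 5*25**2) - 180644/289) - 2016 = ((25 - 5*625) - 180644/289) - 2016 = ((25 - 3125) - 180644/289) - 2016 = (-3100 - 180644/289) - 2016 = -1076544/289 - 2016 = -1659168/289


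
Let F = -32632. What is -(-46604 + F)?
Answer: 79236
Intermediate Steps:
-(-46604 + F) = -(-46604 - 32632) = -1*(-79236) = 79236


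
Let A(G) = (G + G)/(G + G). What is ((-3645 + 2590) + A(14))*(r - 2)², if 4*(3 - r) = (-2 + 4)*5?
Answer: -4743/2 ≈ -2371.5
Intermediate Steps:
r = ½ (r = 3 - (-2 + 4)*5/4 = 3 - 5/2 = ½ ≈ 0.50000)
A(G) = 1 (A(G) = (2*G)/((2*G)) = (2*G)*(1/(2*G)) = 1)
((-3645 + 2590) + A(14))*(r - 2)² = ((-3645 + 2590) + 1)*(½ - 2)² = (-1055 + 1)*(-3/2)² = -1054*9/4 = -4743/2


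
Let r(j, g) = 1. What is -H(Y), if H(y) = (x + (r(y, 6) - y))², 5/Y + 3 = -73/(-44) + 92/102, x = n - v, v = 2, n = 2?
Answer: -5958481/38809 ≈ -153.53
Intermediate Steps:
x = 0 (x = 2 - 1*2 = 2 - 2 = 0)
Y = -2244/197 (Y = 5/(-3 + (-73/(-44) + 92/102)) = 5/(-3 + (-73*(-1/44) + 92*(1/102))) = 5/(-3 + (73/44 + 46/51)) = 5/(-3 + 5747/2244) = 5/(-985/2244) = 5*(-2244/985) = -2244/197 ≈ -11.391)
H(y) = (1 - y)² (H(y) = (0 + (1 - y))² = (1 - y)²)
-H(Y) = -(-1 - 2244/197)² = -(-2441/197)² = -1*5958481/38809 = -5958481/38809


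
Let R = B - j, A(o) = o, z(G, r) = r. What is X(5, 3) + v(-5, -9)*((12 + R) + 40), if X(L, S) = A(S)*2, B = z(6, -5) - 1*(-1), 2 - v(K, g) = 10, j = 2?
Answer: -362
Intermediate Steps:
v(K, g) = -8 (v(K, g) = 2 - 1*10 = 2 - 10 = -8)
B = -4 (B = -5 - 1*(-1) = -5 + 1 = -4)
R = -6 (R = -4 - 1*2 = -4 - 2 = -6)
X(L, S) = 2*S (X(L, S) = S*2 = 2*S)
X(5, 3) + v(-5, -9)*((12 + R) + 40) = 2*3 - 8*((12 - 6) + 40) = 6 - 8*(6 + 40) = 6 - 8*46 = 6 - 368 = -362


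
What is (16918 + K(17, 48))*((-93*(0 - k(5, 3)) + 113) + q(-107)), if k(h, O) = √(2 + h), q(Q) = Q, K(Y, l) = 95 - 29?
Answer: 101904 + 1579512*√7 ≈ 4.2809e+6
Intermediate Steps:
K(Y, l) = 66
(16918 + K(17, 48))*((-93*(0 - k(5, 3)) + 113) + q(-107)) = (16918 + 66)*((-93*(0 - √(2 + 5)) + 113) - 107) = 16984*((-93*(0 - √7) + 113) - 107) = 16984*((-(-93)*√7 + 113) - 107) = 16984*((93*√7 + 113) - 107) = 16984*((113 + 93*√7) - 107) = 16984*(6 + 93*√7) = 101904 + 1579512*√7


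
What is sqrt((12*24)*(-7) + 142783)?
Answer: sqrt(140767) ≈ 375.19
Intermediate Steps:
sqrt((12*24)*(-7) + 142783) = sqrt(288*(-7) + 142783) = sqrt(-2016 + 142783) = sqrt(140767)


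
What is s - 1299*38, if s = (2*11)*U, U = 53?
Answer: -48196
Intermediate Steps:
s = 1166 (s = (2*11)*53 = 22*53 = 1166)
s - 1299*38 = 1166 - 1299*38 = 1166 - 49362 = -48196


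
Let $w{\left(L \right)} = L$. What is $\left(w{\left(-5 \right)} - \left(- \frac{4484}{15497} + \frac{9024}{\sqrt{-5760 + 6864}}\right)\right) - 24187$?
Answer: $- \frac{374898940}{15497} - \frac{752 \sqrt{69}}{23} \approx -24463.0$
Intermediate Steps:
$\left(w{\left(-5 \right)} - \left(- \frac{4484}{15497} + \frac{9024}{\sqrt{-5760 + 6864}}\right)\right) - 24187 = \left(-5 - \left(- \frac{4484}{15497} + \frac{9024}{\sqrt{-5760 + 6864}}\right)\right) - 24187 = \left(-5 - \left(- \frac{4484}{15497} + \frac{9024}{\sqrt{1104}}\right)\right) - 24187 = \left(-5 + \left(- \frac{9024}{4 \sqrt{69}} + \frac{4484}{15497}\right)\right) - 24187 = \left(-5 + \left(- 9024 \frac{\sqrt{69}}{276} + \frac{4484}{15497}\right)\right) - 24187 = \left(-5 + \left(- \frac{752 \sqrt{69}}{23} + \frac{4484}{15497}\right)\right) - 24187 = \left(-5 + \left(\frac{4484}{15497} - \frac{752 \sqrt{69}}{23}\right)\right) - 24187 = \left(- \frac{73001}{15497} - \frac{752 \sqrt{69}}{23}\right) - 24187 = - \frac{374898940}{15497} - \frac{752 \sqrt{69}}{23}$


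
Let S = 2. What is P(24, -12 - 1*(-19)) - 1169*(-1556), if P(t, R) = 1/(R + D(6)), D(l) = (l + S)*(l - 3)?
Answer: 56387885/31 ≈ 1.8190e+6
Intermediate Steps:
D(l) = (-3 + l)*(2 + l) (D(l) = (l + 2)*(l - 3) = (2 + l)*(-3 + l) = (-3 + l)*(2 + l))
P(t, R) = 1/(24 + R) (P(t, R) = 1/(R + (-6 + 6² - 1*6)) = 1/(R + (-6 + 36 - 6)) = 1/(R + 24) = 1/(24 + R))
P(24, -12 - 1*(-19)) - 1169*(-1556) = 1/(24 + (-12 - 1*(-19))) - 1169*(-1556) = 1/(24 + (-12 + 19)) + 1818964 = 1/(24 + 7) + 1818964 = 1/31 + 1818964 = 56387885/31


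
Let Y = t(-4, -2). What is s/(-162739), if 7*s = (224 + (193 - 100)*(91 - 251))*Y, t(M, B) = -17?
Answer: -249152/1139173 ≈ -0.21871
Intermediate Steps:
Y = -17
s = 249152/7 (s = ((224 + (193 - 100)*(91 - 251))*(-17))/7 = ((224 + 93*(-160))*(-17))/7 = ((224 - 14880)*(-17))/7 = (-14656*(-17))/7 = (1/7)*249152 = 249152/7 ≈ 35593.)
s/(-162739) = (249152/7)/(-162739) = (249152/7)*(-1/162739) = -249152/1139173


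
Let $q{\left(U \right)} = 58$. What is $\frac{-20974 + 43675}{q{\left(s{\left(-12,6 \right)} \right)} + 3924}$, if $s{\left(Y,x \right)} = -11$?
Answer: $\frac{22701}{3982} \approx 5.7009$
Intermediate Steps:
$\frac{-20974 + 43675}{q{\left(s{\left(-12,6 \right)} \right)} + 3924} = \frac{-20974 + 43675}{58 + 3924} = \frac{22701}{3982}$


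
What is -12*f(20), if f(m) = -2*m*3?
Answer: 1440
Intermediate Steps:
f(m) = -6*m
-12*f(20) = -(-72)*20 = -12*(-120) = 1440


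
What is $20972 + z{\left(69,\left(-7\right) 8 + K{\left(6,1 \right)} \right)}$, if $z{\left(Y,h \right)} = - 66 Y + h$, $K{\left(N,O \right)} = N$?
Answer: $16368$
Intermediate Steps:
$z{\left(Y,h \right)} = h - 66 Y$
$20972 + z{\left(69,\left(-7\right) 8 + K{\left(6,1 \right)} \right)} = 20972 + \left(\left(\left(-7\right) 8 + 6\right) - 4554\right) = 20972 + \left(\left(-56 + 6\right) - 4554\right) = 20972 - 4604 = 16368$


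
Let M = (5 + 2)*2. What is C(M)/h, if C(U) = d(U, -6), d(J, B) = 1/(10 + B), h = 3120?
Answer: 1/12480 ≈ 8.0128e-5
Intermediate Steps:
M = 14 (M = 7*2 = 14)
C(U) = 1/4 (C(U) = 1/(10 - 6) = 1/4)
C(M)/h = (1/4)/3120 = (1/4)*(1/3120) = 1/12480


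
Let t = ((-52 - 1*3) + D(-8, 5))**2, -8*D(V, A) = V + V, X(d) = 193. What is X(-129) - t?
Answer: -2616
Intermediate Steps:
D(V, A) = -V/4 (D(V, A) = -(V + V)/8 = -V/4)
t = 2809 (t = ((-52 - 1*3) - 1/4*(-8))**2 = ((-52 - 3) + 2)**2 = (-55 + 2)**2 = (-53)**2 = 2809)
X(-129) - t = 193 - 1*2809 = 193 - 2809 = -2616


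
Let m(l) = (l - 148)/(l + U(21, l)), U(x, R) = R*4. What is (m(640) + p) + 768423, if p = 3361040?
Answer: 3303570523/800 ≈ 4.1295e+6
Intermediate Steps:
U(x, R) = 4*R
m(l) = (-148 + l)/(5*l) (m(l) = (l - 148)/(l + 4*l) = (-148 + l)/((5*l)) = (-148 + l)*(1/(5*l)) = (-148 + l)/(5*l))
(m(640) + p) + 768423 = ((⅕)*(-148 + 640)/640 + 3361040) + 768423 = ((⅕)*(1/640)*492 + 3361040) + 768423 = (123/800 + 3361040) + 768423 = 2688832123/800 + 768423 = 3303570523/800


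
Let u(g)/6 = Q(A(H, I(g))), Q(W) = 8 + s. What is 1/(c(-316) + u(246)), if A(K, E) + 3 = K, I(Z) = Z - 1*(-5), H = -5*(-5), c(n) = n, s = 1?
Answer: -1/262 ≈ -0.0038168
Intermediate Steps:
H = 25
I(Z) = 5 + Z (I(Z) = Z + 5 = 5 + Z)
A(K, E) = -3 + K
Q(W) = 9 (Q(W) = 8 + 1 = 9)
u(g) = 54 (u(g) = 6*9 = 54)
1/(c(-316) + u(246)) = 1/(-316 + 54) = 1/(-262) = -1/262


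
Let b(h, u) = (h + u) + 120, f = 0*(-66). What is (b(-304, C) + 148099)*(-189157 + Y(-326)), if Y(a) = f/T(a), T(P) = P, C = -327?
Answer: -27917303316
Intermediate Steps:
f = 0
b(h, u) = 120 + h + u
Y(a) = 0 (Y(a) = 0/a = 0)
(b(-304, C) + 148099)*(-189157 + Y(-326)) = ((120 - 304 - 327) + 148099)*(-189157 + 0) = (-511 + 148099)*(-189157) = 147588*(-189157) = -27917303316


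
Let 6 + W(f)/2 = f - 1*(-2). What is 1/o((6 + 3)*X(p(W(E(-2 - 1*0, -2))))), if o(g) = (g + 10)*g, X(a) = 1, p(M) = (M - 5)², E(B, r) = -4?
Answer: 1/171 ≈ 0.0058480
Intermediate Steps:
W(f) = -8 + 2*f (W(f) = -12 + 2*(f - 1*(-2)) = -12 + 2*(f + 2) = -12 + 2*(2 + f) = -12 + (4 + 2*f) = -8 + 2*f)
p(M) = (-5 + M)²
o(g) = g*(10 + g) (o(g) = (10 + g)*g = g*(10 + g))
1/o((6 + 3)*X(p(W(E(-2 - 1*0, -2))))) = 1/(((6 + 3)*1)*(10 + (6 + 3)*1)) = 1/((9*1)*(10 + 9*1)) = 1/(9*(10 + 9)) = 1/(9*19) = 1/171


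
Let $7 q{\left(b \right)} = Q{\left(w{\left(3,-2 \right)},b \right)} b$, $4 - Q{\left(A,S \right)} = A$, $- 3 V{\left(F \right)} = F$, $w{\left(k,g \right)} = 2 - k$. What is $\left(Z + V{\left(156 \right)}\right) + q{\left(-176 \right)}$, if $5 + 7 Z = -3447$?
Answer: $- \frac{4696}{7} \approx -670.86$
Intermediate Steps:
$Z = - \frac{3452}{7}$ ($Z = - \frac{5}{7} + \frac{1}{7} \left(-3447\right) = - \frac{5}{7} - \frac{3447}{7} = - \frac{3452}{7} \approx -493.14$)
$V{\left(F \right)} = - \frac{F}{3}$
$Q{\left(A,S \right)} = 4 - A$
$q{\left(b \right)} = \frac{5 b}{7}$ ($q{\left(b \right)} = \frac{\left(4 - \left(2 - 3\right)\right) b}{7} = \frac{\left(4 - -1\right) b}{7} = \frac{\left(4 + 1\right) b}{7} = \frac{5 b}{7}$)
$\left(Z + V{\left(156 \right)}\right) + q{\left(-176 \right)} = \left(- \frac{3452}{7} - 52\right) + \frac{5}{7} \left(-176\right) = \left(- \frac{3452}{7} - 52\right) - \frac{880}{7} = - \frac{3816}{7} - \frac{880}{7} = - \frac{4696}{7}$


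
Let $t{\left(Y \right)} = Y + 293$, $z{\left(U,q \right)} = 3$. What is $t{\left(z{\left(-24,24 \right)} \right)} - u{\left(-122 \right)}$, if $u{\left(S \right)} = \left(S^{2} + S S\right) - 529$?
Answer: $-28943$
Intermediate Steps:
$t{\left(Y \right)} = 293 + Y$
$u{\left(S \right)} = -529 + 2 S^{2}$ ($u{\left(S \right)} = \left(S^{2} + S^{2}\right) - 529 = 2 S^{2} - 529 = -529 + 2 S^{2}$)
$t{\left(z{\left(-24,24 \right)} \right)} - u{\left(-122 \right)} = \left(293 + 3\right) - \left(-529 + 2 \left(-122\right)^{2}\right) = 296 - \left(-529 + 2 \cdot 14884\right) = 296 - \left(-529 + 29768\right) = 296 - 29239 = -28943$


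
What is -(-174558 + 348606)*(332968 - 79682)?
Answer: -44083921728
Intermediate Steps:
-(-174558 + 348606)*(332968 - 79682) = -174048*253286 = -1*44083921728 = -44083921728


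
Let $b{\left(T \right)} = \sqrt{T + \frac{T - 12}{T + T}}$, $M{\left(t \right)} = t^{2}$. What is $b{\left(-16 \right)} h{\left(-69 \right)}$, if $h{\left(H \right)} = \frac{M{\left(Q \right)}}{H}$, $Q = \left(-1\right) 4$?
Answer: $- \frac{44 i \sqrt{2}}{69} \approx - 0.90182 i$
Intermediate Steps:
$Q = -4$
$h{\left(H \right)} = \frac{16}{H}$ ($h{\left(H \right)} = \frac{\left(-4\right)^{2}}{H} = \frac{16}{H}$)
$b{\left(T \right)} = \sqrt{T + \frac{-12 + T}{2 T}}$
$b{\left(-16 \right)} h{\left(-69 \right)} = \frac{\sqrt{2 - \frac{24}{-16} + 4 \left(-16\right)}}{2} \frac{16}{-69} = \frac{\sqrt{2 - - \frac{3}{2} - 64}}{2} \cdot 16 \left(- \frac{1}{69}\right) = \frac{\sqrt{2 + \frac{3}{2} - 64}}{2} \left(- \frac{16}{69}\right) = \frac{\sqrt{- \frac{121}{2}}}{2} \left(- \frac{16}{69}\right) = \frac{\frac{11}{2} i \sqrt{2}}{2} \left(- \frac{16}{69}\right) = \frac{11 i \sqrt{2}}{4} \left(- \frac{16}{69}\right) = - \frac{44 i \sqrt{2}}{69}$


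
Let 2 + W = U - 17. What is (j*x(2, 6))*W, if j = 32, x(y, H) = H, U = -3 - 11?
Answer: -6336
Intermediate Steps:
U = -14
W = -33 (W = -2 + (-14 - 17) = -2 - 31 = -33)
(j*x(2, 6))*W = (32*6)*(-33) = 192*(-33) = -6336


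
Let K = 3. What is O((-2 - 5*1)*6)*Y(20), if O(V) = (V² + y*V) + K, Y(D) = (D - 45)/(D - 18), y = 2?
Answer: -42075/2 ≈ -21038.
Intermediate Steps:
Y(D) = (-45 + D)/(-18 + D)
O(V) = 3 + V² + 2*V (O(V) = (V² + 2*V) + 3 = 3 + V² + 2*V)
O((-2 - 5*1)*6)*Y(20) = (3 + ((-2 - 5*1)*6)² + 2*((-2 - 5*1)*6))*((-45 + 20)/(-18 + 20)) = (3 + ((-2 - 5)*6)² + 2*((-2 - 5)*6))*(-25/2) = (3 + (-7*6)² + 2*(-7*6))*((½)*(-25)) = (3 + (-42)² + 2*(-42))*(-25/2) = (3 + 1764 - 84)*(-25/2) = 1683*(-25/2) = -42075/2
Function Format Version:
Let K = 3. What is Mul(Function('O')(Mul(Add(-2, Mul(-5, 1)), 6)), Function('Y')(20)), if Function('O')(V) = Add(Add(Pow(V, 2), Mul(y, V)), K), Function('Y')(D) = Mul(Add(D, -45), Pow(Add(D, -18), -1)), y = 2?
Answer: Rational(-42075, 2) ≈ -21038.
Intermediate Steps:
Function('Y')(D) = Mul(Pow(Add(-18, D), -1), Add(-45, D)) (Function('Y')(D) = Mul(Add(-45, D), Pow(Add(-18, D), -1)) = Mul(Pow(Add(-18, D), -1), Add(-45, D)))
Function('O')(V) = Add(3, Pow(V, 2), Mul(2, V)) (Function('O')(V) = Add(Add(Pow(V, 2), Mul(2, V)), 3) = Add(3, Pow(V, 2), Mul(2, V)))
Mul(Function('O')(Mul(Add(-2, Mul(-5, 1)), 6)), Function('Y')(20)) = Mul(Add(3, Pow(Mul(Add(-2, Mul(-5, 1)), 6), 2), Mul(2, Mul(Add(-2, Mul(-5, 1)), 6))), Mul(Pow(Add(-18, 20), -1), Add(-45, 20))) = Mul(Add(3, Pow(Mul(Add(-2, -5), 6), 2), Mul(2, Mul(Add(-2, -5), 6))), Mul(Pow(2, -1), -25)) = Mul(Add(3, Pow(Mul(-7, 6), 2), Mul(2, Mul(-7, 6))), Mul(Rational(1, 2), -25)) = Mul(Add(3, Pow(-42, 2), Mul(2, -42)), Rational(-25, 2)) = Mul(Add(3, 1764, -84), Rational(-25, 2)) = Mul(1683, Rational(-25, 2)) = Rational(-42075, 2)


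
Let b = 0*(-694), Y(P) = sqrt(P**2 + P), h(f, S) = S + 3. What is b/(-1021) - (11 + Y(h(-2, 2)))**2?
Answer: -(11 + sqrt(30))**2 ≈ -271.50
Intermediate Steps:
h(f, S) = 3 + S
Y(P) = sqrt(P + P**2)
b = 0
b/(-1021) - (11 + Y(h(-2, 2)))**2 = 0/(-1021) - (11 + sqrt((3 + 2)*(1 + (3 + 2))))**2 = 0*(-1/1021) - (11 + sqrt(5*(1 + 5)))**2 = 0 - (11 + sqrt(5*6))**2 = 0 - (11 + sqrt(30))**2 = -(11 + sqrt(30))**2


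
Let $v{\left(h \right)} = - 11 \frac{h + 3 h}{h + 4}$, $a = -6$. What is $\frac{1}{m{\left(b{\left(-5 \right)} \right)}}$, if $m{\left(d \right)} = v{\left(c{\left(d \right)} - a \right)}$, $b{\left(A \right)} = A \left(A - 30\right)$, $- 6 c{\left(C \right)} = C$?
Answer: $- \frac{115}{6116} \approx -0.018803$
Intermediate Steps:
$c{\left(C \right)} = - \frac{C}{6}$
$b{\left(A \right)} = A \left(-30 + A\right)$
$v{\left(h \right)} = - \frac{44 h}{4 + h}$ ($v{\left(h \right)} = - 11 \frac{4 h}{4 + h} = - \frac{44 h}{4 + h}$)
$m{\left(d \right)} = - \frac{44 \left(6 - \frac{d}{6}\right)}{10 - \frac{d}{6}}$ ($m{\left(d \right)} = - \frac{44 \left(- \frac{d}{6} - -6\right)}{4 - \left(-6 + \frac{d}{6}\right)} = - \frac{44 \left(- \frac{d}{6} + 6\right)}{4 - \left(-6 + \frac{d}{6}\right)} = - \frac{44 \left(6 - \frac{d}{6}\right)}{4 - \left(-6 + \frac{d}{6}\right)} = - \frac{44 \left(6 - \frac{d}{6}\right)}{10 - \frac{d}{6}}$)
$\frac{1}{m{\left(b{\left(-5 \right)} \right)}} = \frac{1}{44 \frac{1}{-60 - 5 \left(-30 - 5\right)} \left(36 - - 5 \left(-30 - 5\right)\right)} = \frac{1}{44 \frac{1}{-60 - -175} \left(36 - \left(-5\right) \left(-35\right)\right)} = \frac{1}{44 \frac{1}{-60 + 175} \left(36 - 175\right)} = \frac{1}{44 \cdot \frac{1}{115} \left(36 - 175\right)} = \frac{1}{44 \cdot \frac{1}{115} \left(-139\right)} = \frac{1}{- \frac{6116}{115}} = - \frac{115}{6116}$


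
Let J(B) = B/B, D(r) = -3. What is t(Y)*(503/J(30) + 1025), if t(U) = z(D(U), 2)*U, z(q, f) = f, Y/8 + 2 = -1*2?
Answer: -97792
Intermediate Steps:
Y = -32 (Y = -16 + 8*(-1*2) = -16 + 8*(-2) = -16 - 16 = -32)
t(U) = 2*U
J(B) = 1
t(Y)*(503/J(30) + 1025) = (2*(-32))*(503/1 + 1025) = -64*(503*1 + 1025) = -64*(503 + 1025) = -64*1528 = -97792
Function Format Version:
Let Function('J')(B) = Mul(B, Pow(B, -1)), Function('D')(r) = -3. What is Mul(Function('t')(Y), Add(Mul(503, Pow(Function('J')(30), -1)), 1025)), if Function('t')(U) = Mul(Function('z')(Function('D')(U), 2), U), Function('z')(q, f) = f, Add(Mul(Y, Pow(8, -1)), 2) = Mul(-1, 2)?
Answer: -97792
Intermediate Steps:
Y = -32 (Y = Add(-16, Mul(8, Mul(-1, 2))) = Add(-16, Mul(8, -2)) = Add(-16, -16) = -32)
Function('t')(U) = Mul(2, U)
Function('J')(B) = 1
Mul(Function('t')(Y), Add(Mul(503, Pow(Function('J')(30), -1)), 1025)) = Mul(Mul(2, -32), Add(Mul(503, Pow(1, -1)), 1025)) = Mul(-64, Add(Mul(503, 1), 1025)) = Mul(-64, Add(503, 1025)) = Mul(-64, 1528) = -97792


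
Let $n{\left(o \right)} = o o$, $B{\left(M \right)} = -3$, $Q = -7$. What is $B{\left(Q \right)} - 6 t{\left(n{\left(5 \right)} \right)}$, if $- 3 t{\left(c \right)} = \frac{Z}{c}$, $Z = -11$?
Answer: $- \frac{97}{25} \approx -3.88$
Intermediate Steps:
$n{\left(o \right)} = o^{2}$
$t{\left(c \right)} = \frac{11}{3 c}$ ($t{\left(c \right)} = - \frac{\left(-11\right) \frac{1}{c}}{3} = \frac{11}{3 c}$)
$B{\left(Q \right)} - 6 t{\left(n{\left(5 \right)} \right)} = -3 - 6 \frac{11}{3 \cdot 5^{2}} = -3 - 6 \frac{11}{3 \cdot 25} = -3 - 6 \cdot \frac{11}{3} \cdot \frac{1}{25} = -3 - \frac{22}{25} = - \frac{97}{25}$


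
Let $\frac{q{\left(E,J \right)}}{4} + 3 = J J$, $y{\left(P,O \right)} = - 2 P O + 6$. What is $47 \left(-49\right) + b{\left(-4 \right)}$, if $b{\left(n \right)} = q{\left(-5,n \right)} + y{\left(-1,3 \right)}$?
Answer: $-2239$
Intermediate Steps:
$y{\left(P,O \right)} = 6 - 2 O P$ ($y{\left(P,O \right)} = - 2 O P + 6 = 6 - 2 O P$)
$q{\left(E,J \right)} = -12 + 4 J^{2}$ ($q{\left(E,J \right)} = -12 + 4 J J = -12 + 4 J^{2}$)
$b{\left(n \right)} = 4 n^{2}$ ($b{\left(n \right)} = \left(-12 + 4 n^{2}\right) + \left(6 - 6 \left(-1\right)\right) = \left(-12 + 4 n^{2}\right) + \left(6 + 6\right) = \left(-12 + 4 n^{2}\right) + 12 = 4 n^{2}$)
$47 \left(-49\right) + b{\left(-4 \right)} = 47 \left(-49\right) + 4 \left(-4\right)^{2} = -2303 + 4 \cdot 16 = -2303 + 64 = -2239$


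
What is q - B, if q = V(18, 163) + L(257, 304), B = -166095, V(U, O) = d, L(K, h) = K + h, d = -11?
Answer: 166645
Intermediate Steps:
V(U, O) = -11
q = 550 (q = -11 + (257 + 304) = -11 + 561 = 550)
q - B = 550 - 1*(-166095) = 550 + 166095 = 166645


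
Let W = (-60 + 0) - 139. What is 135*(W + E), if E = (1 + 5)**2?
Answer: -22005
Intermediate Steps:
E = 36 (E = 6**2 = 36)
W = -199 (W = -60 - 139 = -199)
135*(W + E) = 135*(-199 + 36) = 135*(-163) = -22005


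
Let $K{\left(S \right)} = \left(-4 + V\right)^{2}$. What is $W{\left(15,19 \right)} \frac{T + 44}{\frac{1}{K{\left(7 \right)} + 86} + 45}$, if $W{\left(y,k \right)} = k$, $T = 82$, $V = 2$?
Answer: $\frac{215460}{4051} \approx 53.187$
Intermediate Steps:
$K{\left(S \right)} = 4$ ($K{\left(S \right)} = \left(-4 + 2\right)^{2} = \left(-2\right)^{2} = 4$)
$W{\left(15,19 \right)} \frac{T + 44}{\frac{1}{K{\left(7 \right)} + 86} + 45} = 19 \frac{82 + 44}{\frac{1}{4 + 86} + 45} = 19 \frac{126}{\frac{1}{90} + 45} = 19 \frac{126}{\frac{4051}{90}} = 19 \cdot 126 \cdot \frac{90}{4051} = 19 \cdot \frac{11340}{4051} = \frac{215460}{4051}$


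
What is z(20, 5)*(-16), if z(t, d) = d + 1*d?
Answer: -160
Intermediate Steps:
z(t, d) = 2*d (z(t, d) = d + d = 2*d)
z(20, 5)*(-16) = (2*5)*(-16) = 10*(-16) = -160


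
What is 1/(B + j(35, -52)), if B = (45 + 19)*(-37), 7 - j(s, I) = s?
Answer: -1/2396 ≈ -0.00041736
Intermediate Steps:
j(s, I) = 7 - s
B = -2368 (B = 64*(-37) = -2368)
1/(B + j(35, -52)) = 1/(-2368 + (7 - 1*35)) = 1/(-2368 + (7 - 35)) = 1/(-2368 - 28) = 1/(-2396) = -1/2396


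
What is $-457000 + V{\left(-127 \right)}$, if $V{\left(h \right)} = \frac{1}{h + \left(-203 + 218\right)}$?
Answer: $- \frac{51184001}{112} \approx -4.57 \cdot 10^{5}$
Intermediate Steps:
$V{\left(h \right)} = \frac{1}{15 + h}$ ($V{\left(h \right)} = \frac{1}{h + 15} = \frac{1}{15 + h}$)
$-457000 + V{\left(-127 \right)} = -457000 + \frac{1}{15 - 127} = -457000 + \frac{1}{-112} = -457000 - \frac{1}{112} = - \frac{51184001}{112}$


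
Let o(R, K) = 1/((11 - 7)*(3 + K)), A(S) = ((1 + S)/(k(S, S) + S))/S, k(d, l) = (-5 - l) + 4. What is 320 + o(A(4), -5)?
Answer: 2559/8 ≈ 319.88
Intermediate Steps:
k(d, l) = -1 - l
A(S) = (-1 - S)/S (A(S) = ((1 + S)/((-1 - S) + S))/S = ((1 + S)/(-1))/S = ((1 + S)*(-1))/S = (-1 - S)/S)
o(R, K) = 1/(12 + 4*K) (o(R, K) = 1/(4*(3 + K)) = 1/(12 + 4*K))
320 + o(A(4), -5) = 320 + 1/(4*(3 - 5)) = 320 + (1/4)/(-2) = 320 + (1/4)*(-1/2) = 320 - 1/8 = 2559/8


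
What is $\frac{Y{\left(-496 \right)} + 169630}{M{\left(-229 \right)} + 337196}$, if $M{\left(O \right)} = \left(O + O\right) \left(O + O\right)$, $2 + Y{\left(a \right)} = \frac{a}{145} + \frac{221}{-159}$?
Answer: $\frac{3910662631}{12610162800} \approx 0.31012$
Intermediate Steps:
$Y{\left(a \right)} = - \frac{539}{159} + \frac{a}{145}$ ($Y{\left(a \right)} = -2 + \left(\frac{a}{145} + \frac{221}{-159}\right) = -2 + \left(a \frac{1}{145} + 221 \left(- \frac{1}{159}\right)\right) = -2 + \left(\frac{a}{145} - \frac{221}{159}\right) = -2 + \left(- \frac{221}{159} + \frac{a}{145}\right) = - \frac{539}{159} + \frac{a}{145}$)
$M{\left(O \right)} = 4 O^{2}$ ($M{\left(O \right)} = 2 O 2 O = 4 O^{2}$)
$\frac{Y{\left(-496 \right)} + 169630}{M{\left(-229 \right)} + 337196} = \frac{\left(- \frac{539}{159} + \frac{1}{145} \left(-496\right)\right) + 169630}{4 \left(-229\right)^{2} + 337196} = \frac{\left(- \frac{539}{159} - \frac{496}{145}\right) + 169630}{4 \cdot 52441 + 337196} = \frac{- \frac{157019}{23055} + 169630}{209764 + 337196} = \frac{3910662631}{23055 \cdot 546960} = \frac{3910662631}{23055} \cdot \frac{1}{546960} = \frac{3910662631}{12610162800}$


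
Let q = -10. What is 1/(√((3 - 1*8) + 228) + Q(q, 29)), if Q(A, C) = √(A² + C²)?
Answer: 1/(√223 + √941) ≈ 0.021926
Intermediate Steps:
1/(√((3 - 1*8) + 228) + Q(q, 29)) = 1/(√((3 - 1*8) + 228) + √((-10)² + 29²)) = 1/(√((3 - 8) + 228) + √(100 + 841)) = 1/(√(-5 + 228) + √941) = 1/(√223 + √941)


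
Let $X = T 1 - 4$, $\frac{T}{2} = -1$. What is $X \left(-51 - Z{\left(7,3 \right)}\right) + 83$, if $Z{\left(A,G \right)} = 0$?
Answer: $389$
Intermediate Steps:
$T = -2$ ($T = 2 \left(-1\right) = -2$)
$X = -6$ ($X = \left(-2\right) 1 - 4 = -2 - 4 = -6$)
$X \left(-51 - Z{\left(7,3 \right)}\right) + 83 = - 6 \left(-51 - 0\right) + 83 = - 6 \left(-51 + 0\right) + 83 = \left(-6\right) \left(-51\right) + 83 = 306 + 83 = 389$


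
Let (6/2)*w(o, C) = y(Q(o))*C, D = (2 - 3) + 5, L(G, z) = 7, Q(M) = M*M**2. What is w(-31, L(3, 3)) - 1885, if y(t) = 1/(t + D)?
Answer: -168445492/89361 ≈ -1885.0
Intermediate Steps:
Q(M) = M**3
D = 4 (D = -1 + 5 = 4)
y(t) = 1/(4 + t) (y(t) = 1/(t + 4) = 1/(4 + t))
w(o, C) = C/(3*(4 + o**3)) (w(o, C) = (C/(4 + o**3))/3 = C/(3*(4 + o**3)))
w(-31, L(3, 3)) - 1885 = (1/3)*7/(4 + (-31)**3) - 1885 = (1/3)*7/(4 - 29791) - 1885 = (1/3)*7/(-29787) - 1885 = (1/3)*7*(-1/29787) - 1885 = -7/89361 - 1885 = -168445492/89361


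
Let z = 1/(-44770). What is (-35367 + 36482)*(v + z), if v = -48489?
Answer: -484100114413/8954 ≈ -5.4065e+7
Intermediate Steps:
z = -1/44770 ≈ -2.2336e-5
(-35367 + 36482)*(v + z) = (-35367 + 36482)*(-48489 - 1/44770) = 1115*(-2170852531/44770) = -484100114413/8954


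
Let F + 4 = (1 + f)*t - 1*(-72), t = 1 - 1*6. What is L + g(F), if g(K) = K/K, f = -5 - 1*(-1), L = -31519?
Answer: -31518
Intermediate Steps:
t = -5 (t = 1 - 6 = -5)
f = -4 (f = -5 + 1 = -4)
F = 83 (F = -4 + ((1 - 4)*(-5) - 1*(-72)) = -4 + (-3*(-5) + 72) = -4 + (15 + 72) = -4 + 87 = 83)
g(K) = 1
L + g(F) = -31519 + 1 = -31518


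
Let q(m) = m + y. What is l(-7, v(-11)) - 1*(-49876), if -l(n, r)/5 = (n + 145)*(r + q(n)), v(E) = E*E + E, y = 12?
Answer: -29474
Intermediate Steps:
v(E) = E + E**2 (v(E) = E**2 + E = E + E**2)
q(m) = 12 + m (q(m) = m + 12 = 12 + m)
l(n, r) = -5*(145 + n)*(12 + n + r) (l(n, r) = -5*(n + 145)*(r + (12 + n)) = -5*(145 + n)*(12 + n + r))
l(-7, v(-11)) - 1*(-49876) = (-8700 - 785*(-7) - (-7975)*(1 - 11) - 5*(-7)**2 - 5*(-7)*(-11*(1 - 11))) - 1*(-49876) = (-8700 + 5495 - (-7975)*(-10) - 5*49 - 5*(-7)*(-11*(-10))) + 49876 = (-8700 + 5495 - 725*110 - 245 - 5*(-7)*110) + 49876 = (-8700 + 5495 - 79750 - 245 + 3850) + 49876 = -79350 + 49876 = -29474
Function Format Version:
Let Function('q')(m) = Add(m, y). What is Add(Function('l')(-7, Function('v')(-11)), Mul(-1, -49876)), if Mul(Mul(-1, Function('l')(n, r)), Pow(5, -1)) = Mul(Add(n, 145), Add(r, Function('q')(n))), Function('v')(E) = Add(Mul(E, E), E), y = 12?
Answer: -29474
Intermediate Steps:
Function('v')(E) = Add(E, Pow(E, 2)) (Function('v')(E) = Add(Pow(E, 2), E) = Add(E, Pow(E, 2)))
Function('q')(m) = Add(12, m) (Function('q')(m) = Add(m, 12) = Add(12, m))
Function('l')(n, r) = Mul(-5, Add(145, n), Add(12, n, r)) (Function('l')(n, r) = Mul(-5, Mul(Add(n, 145), Add(r, Add(12, n)))) = Mul(-5, Mul(Add(145, n), Add(12, n, r))) = Mul(-5, Add(145, n), Add(12, n, r)))
Add(Function('l')(-7, Function('v')(-11)), Mul(-1, -49876)) = Add(Add(-8700, Mul(-785, -7), Mul(-725, Mul(-11, Add(1, -11))), Mul(-5, Pow(-7, 2)), Mul(-5, -7, Mul(-11, Add(1, -11)))), Mul(-1, -49876)) = Add(Add(-8700, 5495, Mul(-725, Mul(-11, -10)), Mul(-5, 49), Mul(-5, -7, Mul(-11, -10))), 49876) = Add(Add(-8700, 5495, Mul(-725, 110), -245, Mul(-5, -7, 110)), 49876) = Add(Add(-8700, 5495, -79750, -245, 3850), 49876) = Add(-79350, 49876) = -29474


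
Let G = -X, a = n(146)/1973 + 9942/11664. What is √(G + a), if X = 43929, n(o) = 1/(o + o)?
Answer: I*√10628948235531565110/15555132 ≈ 209.59*I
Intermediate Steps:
n(o) = 1/(2*o)
a = 238656539/279992376 (a = ((½)/146)/1973 + 9942/11664 = ((½)*(1/146))*(1/1973) + 9942*(1/11664) = (1/292)*(1/1973) + 1657/1944 = 1/576116 + 1657/1944 = 238656539/279992376 ≈ 0.85237)
G = -43929 (G = -1*43929 = -43929)
√(G + a) = √(-43929 + 238656539/279992376) = √(-12299546428765/279992376) = I*√10628948235531565110/15555132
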